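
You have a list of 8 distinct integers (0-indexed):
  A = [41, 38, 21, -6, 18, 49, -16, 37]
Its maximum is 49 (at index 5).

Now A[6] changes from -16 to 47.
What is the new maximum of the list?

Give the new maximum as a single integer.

Old max = 49 (at index 5)
Change: A[6] -16 -> 47
Changed element was NOT the old max.
  New max = max(old_max, new_val) = max(49, 47) = 49

Answer: 49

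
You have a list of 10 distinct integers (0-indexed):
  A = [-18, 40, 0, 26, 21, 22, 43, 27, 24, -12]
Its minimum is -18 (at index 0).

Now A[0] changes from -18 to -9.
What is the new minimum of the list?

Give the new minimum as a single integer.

Answer: -12

Derivation:
Old min = -18 (at index 0)
Change: A[0] -18 -> -9
Changed element WAS the min. Need to check: is -9 still <= all others?
  Min of remaining elements: -12
  New min = min(-9, -12) = -12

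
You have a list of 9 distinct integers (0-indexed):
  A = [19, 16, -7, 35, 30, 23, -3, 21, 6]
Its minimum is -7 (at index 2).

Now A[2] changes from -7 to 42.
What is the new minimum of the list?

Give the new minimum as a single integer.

Answer: -3

Derivation:
Old min = -7 (at index 2)
Change: A[2] -7 -> 42
Changed element WAS the min. Need to check: is 42 still <= all others?
  Min of remaining elements: -3
  New min = min(42, -3) = -3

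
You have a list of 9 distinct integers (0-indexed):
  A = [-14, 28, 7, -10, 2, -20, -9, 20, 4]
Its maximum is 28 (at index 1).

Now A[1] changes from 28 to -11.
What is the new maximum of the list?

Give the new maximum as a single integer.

Old max = 28 (at index 1)
Change: A[1] 28 -> -11
Changed element WAS the max -> may need rescan.
  Max of remaining elements: 20
  New max = max(-11, 20) = 20

Answer: 20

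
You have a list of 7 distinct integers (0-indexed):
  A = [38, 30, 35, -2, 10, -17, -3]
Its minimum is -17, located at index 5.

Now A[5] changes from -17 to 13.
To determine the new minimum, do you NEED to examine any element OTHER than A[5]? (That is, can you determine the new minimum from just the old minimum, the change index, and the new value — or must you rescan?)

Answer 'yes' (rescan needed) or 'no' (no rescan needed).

Answer: yes

Derivation:
Old min = -17 at index 5
Change at index 5: -17 -> 13
Index 5 WAS the min and new value 13 > old min -17. Must rescan other elements to find the new min.
Needs rescan: yes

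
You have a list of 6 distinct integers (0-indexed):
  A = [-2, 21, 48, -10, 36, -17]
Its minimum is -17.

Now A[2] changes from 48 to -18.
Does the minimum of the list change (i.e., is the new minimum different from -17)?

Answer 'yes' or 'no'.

Old min = -17
Change: A[2] 48 -> -18
Changed element was NOT the min; min changes only if -18 < -17.
New min = -18; changed? yes

Answer: yes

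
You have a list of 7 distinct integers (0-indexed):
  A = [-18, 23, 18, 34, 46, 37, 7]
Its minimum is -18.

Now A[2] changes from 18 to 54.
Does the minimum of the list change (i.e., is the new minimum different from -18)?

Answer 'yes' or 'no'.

Answer: no

Derivation:
Old min = -18
Change: A[2] 18 -> 54
Changed element was NOT the min; min changes only if 54 < -18.
New min = -18; changed? no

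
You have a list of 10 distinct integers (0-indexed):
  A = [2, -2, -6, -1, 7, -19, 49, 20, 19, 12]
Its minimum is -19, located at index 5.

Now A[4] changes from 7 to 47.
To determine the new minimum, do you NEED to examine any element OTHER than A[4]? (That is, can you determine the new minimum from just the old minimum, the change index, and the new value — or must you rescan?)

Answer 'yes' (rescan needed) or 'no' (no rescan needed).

Answer: no

Derivation:
Old min = -19 at index 5
Change at index 4: 7 -> 47
Index 4 was NOT the min. New min = min(-19, 47). No rescan of other elements needed.
Needs rescan: no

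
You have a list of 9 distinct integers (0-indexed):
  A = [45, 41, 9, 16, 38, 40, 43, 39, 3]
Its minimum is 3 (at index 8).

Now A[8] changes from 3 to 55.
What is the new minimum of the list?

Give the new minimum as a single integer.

Answer: 9

Derivation:
Old min = 3 (at index 8)
Change: A[8] 3 -> 55
Changed element WAS the min. Need to check: is 55 still <= all others?
  Min of remaining elements: 9
  New min = min(55, 9) = 9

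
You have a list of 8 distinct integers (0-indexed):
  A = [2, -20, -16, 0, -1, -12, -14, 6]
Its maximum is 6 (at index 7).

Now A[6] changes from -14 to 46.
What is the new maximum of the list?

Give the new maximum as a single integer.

Old max = 6 (at index 7)
Change: A[6] -14 -> 46
Changed element was NOT the old max.
  New max = max(old_max, new_val) = max(6, 46) = 46

Answer: 46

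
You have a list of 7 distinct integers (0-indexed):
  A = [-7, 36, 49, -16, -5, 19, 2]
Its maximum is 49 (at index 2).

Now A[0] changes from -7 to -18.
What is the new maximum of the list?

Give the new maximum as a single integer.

Answer: 49

Derivation:
Old max = 49 (at index 2)
Change: A[0] -7 -> -18
Changed element was NOT the old max.
  New max = max(old_max, new_val) = max(49, -18) = 49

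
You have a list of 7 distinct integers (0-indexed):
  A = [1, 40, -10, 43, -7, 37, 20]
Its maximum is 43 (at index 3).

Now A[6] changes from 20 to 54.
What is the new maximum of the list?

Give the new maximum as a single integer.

Old max = 43 (at index 3)
Change: A[6] 20 -> 54
Changed element was NOT the old max.
  New max = max(old_max, new_val) = max(43, 54) = 54

Answer: 54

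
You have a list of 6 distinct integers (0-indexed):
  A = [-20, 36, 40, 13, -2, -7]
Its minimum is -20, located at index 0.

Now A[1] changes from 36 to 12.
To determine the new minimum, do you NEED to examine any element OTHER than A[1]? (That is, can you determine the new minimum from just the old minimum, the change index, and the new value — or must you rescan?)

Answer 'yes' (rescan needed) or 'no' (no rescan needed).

Old min = -20 at index 0
Change at index 1: 36 -> 12
Index 1 was NOT the min. New min = min(-20, 12). No rescan of other elements needed.
Needs rescan: no

Answer: no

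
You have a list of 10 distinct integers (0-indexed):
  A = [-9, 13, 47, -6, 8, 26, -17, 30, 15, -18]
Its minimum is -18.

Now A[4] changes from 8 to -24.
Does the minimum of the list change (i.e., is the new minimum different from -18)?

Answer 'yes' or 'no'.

Answer: yes

Derivation:
Old min = -18
Change: A[4] 8 -> -24
Changed element was NOT the min; min changes only if -24 < -18.
New min = -24; changed? yes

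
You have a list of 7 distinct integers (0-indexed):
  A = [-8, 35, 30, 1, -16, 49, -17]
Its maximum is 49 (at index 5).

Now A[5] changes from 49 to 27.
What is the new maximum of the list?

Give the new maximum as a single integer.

Answer: 35

Derivation:
Old max = 49 (at index 5)
Change: A[5] 49 -> 27
Changed element WAS the max -> may need rescan.
  Max of remaining elements: 35
  New max = max(27, 35) = 35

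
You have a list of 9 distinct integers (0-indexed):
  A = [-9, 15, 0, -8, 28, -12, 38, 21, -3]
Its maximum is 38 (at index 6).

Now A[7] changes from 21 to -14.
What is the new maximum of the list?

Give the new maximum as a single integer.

Old max = 38 (at index 6)
Change: A[7] 21 -> -14
Changed element was NOT the old max.
  New max = max(old_max, new_val) = max(38, -14) = 38

Answer: 38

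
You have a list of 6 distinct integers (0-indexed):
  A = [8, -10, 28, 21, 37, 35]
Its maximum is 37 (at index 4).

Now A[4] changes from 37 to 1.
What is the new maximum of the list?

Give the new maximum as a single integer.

Answer: 35

Derivation:
Old max = 37 (at index 4)
Change: A[4] 37 -> 1
Changed element WAS the max -> may need rescan.
  Max of remaining elements: 35
  New max = max(1, 35) = 35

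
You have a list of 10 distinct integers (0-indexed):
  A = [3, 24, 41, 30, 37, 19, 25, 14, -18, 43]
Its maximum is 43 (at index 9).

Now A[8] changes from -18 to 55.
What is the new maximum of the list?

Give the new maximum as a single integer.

Answer: 55

Derivation:
Old max = 43 (at index 9)
Change: A[8] -18 -> 55
Changed element was NOT the old max.
  New max = max(old_max, new_val) = max(43, 55) = 55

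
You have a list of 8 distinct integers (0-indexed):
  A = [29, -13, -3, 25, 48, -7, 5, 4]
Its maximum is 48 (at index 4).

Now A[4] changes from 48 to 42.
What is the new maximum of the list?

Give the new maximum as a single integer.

Old max = 48 (at index 4)
Change: A[4] 48 -> 42
Changed element WAS the max -> may need rescan.
  Max of remaining elements: 29
  New max = max(42, 29) = 42

Answer: 42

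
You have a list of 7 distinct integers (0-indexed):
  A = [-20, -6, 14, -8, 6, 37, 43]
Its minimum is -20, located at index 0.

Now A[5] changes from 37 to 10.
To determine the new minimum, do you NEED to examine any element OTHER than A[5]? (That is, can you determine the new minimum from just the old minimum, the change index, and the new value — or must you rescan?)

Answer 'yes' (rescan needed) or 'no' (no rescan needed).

Answer: no

Derivation:
Old min = -20 at index 0
Change at index 5: 37 -> 10
Index 5 was NOT the min. New min = min(-20, 10). No rescan of other elements needed.
Needs rescan: no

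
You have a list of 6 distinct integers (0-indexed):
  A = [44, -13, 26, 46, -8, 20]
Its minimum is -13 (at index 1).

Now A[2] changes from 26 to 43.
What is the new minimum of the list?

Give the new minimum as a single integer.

Old min = -13 (at index 1)
Change: A[2] 26 -> 43
Changed element was NOT the old min.
  New min = min(old_min, new_val) = min(-13, 43) = -13

Answer: -13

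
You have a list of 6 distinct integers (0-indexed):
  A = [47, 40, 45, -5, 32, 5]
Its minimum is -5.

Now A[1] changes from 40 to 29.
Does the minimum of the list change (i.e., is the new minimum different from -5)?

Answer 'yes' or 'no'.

Answer: no

Derivation:
Old min = -5
Change: A[1] 40 -> 29
Changed element was NOT the min; min changes only if 29 < -5.
New min = -5; changed? no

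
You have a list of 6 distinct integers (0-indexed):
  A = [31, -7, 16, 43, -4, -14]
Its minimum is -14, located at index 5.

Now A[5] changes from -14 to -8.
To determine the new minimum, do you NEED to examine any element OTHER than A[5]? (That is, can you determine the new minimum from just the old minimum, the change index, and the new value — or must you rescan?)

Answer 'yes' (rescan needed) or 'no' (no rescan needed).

Answer: yes

Derivation:
Old min = -14 at index 5
Change at index 5: -14 -> -8
Index 5 WAS the min and new value -8 > old min -14. Must rescan other elements to find the new min.
Needs rescan: yes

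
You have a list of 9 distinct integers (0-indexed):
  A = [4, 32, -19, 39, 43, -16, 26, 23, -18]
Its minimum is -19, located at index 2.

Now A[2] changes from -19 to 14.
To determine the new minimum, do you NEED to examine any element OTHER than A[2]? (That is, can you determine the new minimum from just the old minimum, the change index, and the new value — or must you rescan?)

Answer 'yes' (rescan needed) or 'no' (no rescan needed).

Old min = -19 at index 2
Change at index 2: -19 -> 14
Index 2 WAS the min and new value 14 > old min -19. Must rescan other elements to find the new min.
Needs rescan: yes

Answer: yes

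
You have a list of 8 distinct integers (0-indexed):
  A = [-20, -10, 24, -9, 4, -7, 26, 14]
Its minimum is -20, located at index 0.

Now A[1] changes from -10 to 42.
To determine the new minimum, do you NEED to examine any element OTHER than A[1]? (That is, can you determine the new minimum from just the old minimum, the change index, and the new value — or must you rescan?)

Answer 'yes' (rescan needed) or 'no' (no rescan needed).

Old min = -20 at index 0
Change at index 1: -10 -> 42
Index 1 was NOT the min. New min = min(-20, 42). No rescan of other elements needed.
Needs rescan: no

Answer: no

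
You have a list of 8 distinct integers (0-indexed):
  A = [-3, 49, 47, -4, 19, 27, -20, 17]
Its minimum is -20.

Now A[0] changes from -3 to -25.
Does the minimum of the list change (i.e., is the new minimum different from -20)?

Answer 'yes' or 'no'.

Answer: yes

Derivation:
Old min = -20
Change: A[0] -3 -> -25
Changed element was NOT the min; min changes only if -25 < -20.
New min = -25; changed? yes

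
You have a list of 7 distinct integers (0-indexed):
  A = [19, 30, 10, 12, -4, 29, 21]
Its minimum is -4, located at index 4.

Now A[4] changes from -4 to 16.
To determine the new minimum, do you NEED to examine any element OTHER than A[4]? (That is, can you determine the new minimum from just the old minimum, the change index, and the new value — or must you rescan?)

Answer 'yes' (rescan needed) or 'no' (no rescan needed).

Old min = -4 at index 4
Change at index 4: -4 -> 16
Index 4 WAS the min and new value 16 > old min -4. Must rescan other elements to find the new min.
Needs rescan: yes

Answer: yes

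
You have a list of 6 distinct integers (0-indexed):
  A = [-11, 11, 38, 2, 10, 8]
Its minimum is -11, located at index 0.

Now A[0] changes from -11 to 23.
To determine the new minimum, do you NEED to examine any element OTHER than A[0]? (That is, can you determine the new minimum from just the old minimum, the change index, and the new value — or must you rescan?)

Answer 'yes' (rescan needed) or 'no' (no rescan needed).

Answer: yes

Derivation:
Old min = -11 at index 0
Change at index 0: -11 -> 23
Index 0 WAS the min and new value 23 > old min -11. Must rescan other elements to find the new min.
Needs rescan: yes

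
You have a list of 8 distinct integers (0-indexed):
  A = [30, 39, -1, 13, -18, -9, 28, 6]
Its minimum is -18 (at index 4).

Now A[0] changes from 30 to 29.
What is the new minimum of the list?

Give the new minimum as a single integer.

Old min = -18 (at index 4)
Change: A[0] 30 -> 29
Changed element was NOT the old min.
  New min = min(old_min, new_val) = min(-18, 29) = -18

Answer: -18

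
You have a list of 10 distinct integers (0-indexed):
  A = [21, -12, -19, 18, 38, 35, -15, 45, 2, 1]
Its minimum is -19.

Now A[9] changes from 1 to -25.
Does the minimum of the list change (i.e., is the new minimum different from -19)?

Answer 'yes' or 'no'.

Old min = -19
Change: A[9] 1 -> -25
Changed element was NOT the min; min changes only if -25 < -19.
New min = -25; changed? yes

Answer: yes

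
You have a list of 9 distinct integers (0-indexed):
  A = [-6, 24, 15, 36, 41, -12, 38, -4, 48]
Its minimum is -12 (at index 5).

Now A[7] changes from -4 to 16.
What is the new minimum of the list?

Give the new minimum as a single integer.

Old min = -12 (at index 5)
Change: A[7] -4 -> 16
Changed element was NOT the old min.
  New min = min(old_min, new_val) = min(-12, 16) = -12

Answer: -12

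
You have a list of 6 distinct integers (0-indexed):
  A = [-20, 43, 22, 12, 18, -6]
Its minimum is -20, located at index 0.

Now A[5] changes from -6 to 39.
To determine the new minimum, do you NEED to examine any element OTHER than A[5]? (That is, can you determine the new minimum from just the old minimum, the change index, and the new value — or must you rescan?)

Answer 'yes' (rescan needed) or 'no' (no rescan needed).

Old min = -20 at index 0
Change at index 5: -6 -> 39
Index 5 was NOT the min. New min = min(-20, 39). No rescan of other elements needed.
Needs rescan: no

Answer: no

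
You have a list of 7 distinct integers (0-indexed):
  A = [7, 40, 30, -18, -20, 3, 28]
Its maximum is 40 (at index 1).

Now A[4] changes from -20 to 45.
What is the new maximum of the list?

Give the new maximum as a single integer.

Old max = 40 (at index 1)
Change: A[4] -20 -> 45
Changed element was NOT the old max.
  New max = max(old_max, new_val) = max(40, 45) = 45

Answer: 45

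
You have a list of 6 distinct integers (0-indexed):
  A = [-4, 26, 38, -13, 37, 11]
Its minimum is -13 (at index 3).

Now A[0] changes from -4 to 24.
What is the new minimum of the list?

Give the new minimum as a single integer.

Old min = -13 (at index 3)
Change: A[0] -4 -> 24
Changed element was NOT the old min.
  New min = min(old_min, new_val) = min(-13, 24) = -13

Answer: -13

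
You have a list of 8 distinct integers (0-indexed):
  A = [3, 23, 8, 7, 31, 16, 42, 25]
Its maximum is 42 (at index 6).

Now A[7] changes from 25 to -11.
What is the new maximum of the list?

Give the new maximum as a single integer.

Answer: 42

Derivation:
Old max = 42 (at index 6)
Change: A[7] 25 -> -11
Changed element was NOT the old max.
  New max = max(old_max, new_val) = max(42, -11) = 42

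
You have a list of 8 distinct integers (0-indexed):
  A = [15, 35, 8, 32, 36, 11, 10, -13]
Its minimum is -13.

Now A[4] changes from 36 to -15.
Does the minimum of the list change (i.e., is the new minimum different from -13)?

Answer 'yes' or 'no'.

Answer: yes

Derivation:
Old min = -13
Change: A[4] 36 -> -15
Changed element was NOT the min; min changes only if -15 < -13.
New min = -15; changed? yes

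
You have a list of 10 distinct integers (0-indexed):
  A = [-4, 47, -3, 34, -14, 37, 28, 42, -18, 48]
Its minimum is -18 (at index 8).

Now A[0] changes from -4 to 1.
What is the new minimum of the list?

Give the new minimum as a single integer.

Old min = -18 (at index 8)
Change: A[0] -4 -> 1
Changed element was NOT the old min.
  New min = min(old_min, new_val) = min(-18, 1) = -18

Answer: -18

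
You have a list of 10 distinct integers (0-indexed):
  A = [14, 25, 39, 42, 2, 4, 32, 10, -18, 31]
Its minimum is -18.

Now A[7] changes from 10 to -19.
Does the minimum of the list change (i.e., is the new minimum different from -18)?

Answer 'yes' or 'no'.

Old min = -18
Change: A[7] 10 -> -19
Changed element was NOT the min; min changes only if -19 < -18.
New min = -19; changed? yes

Answer: yes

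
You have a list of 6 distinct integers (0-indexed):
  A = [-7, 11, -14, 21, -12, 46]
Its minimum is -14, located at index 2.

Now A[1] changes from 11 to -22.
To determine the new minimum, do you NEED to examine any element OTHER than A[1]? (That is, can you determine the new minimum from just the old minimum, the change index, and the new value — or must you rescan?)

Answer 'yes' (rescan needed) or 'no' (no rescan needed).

Answer: no

Derivation:
Old min = -14 at index 2
Change at index 1: 11 -> -22
Index 1 was NOT the min. New min = min(-14, -22). No rescan of other elements needed.
Needs rescan: no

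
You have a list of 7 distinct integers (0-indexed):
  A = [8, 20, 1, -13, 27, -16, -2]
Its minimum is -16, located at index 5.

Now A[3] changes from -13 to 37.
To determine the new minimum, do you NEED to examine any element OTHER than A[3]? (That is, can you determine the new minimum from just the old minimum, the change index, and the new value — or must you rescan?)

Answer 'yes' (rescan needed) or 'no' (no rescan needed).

Old min = -16 at index 5
Change at index 3: -13 -> 37
Index 3 was NOT the min. New min = min(-16, 37). No rescan of other elements needed.
Needs rescan: no

Answer: no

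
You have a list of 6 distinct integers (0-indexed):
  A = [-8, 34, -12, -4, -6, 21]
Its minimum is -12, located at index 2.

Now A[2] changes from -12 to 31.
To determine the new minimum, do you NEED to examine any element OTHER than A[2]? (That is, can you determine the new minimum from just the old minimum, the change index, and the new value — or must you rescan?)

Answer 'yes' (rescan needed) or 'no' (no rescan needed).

Old min = -12 at index 2
Change at index 2: -12 -> 31
Index 2 WAS the min and new value 31 > old min -12. Must rescan other elements to find the new min.
Needs rescan: yes

Answer: yes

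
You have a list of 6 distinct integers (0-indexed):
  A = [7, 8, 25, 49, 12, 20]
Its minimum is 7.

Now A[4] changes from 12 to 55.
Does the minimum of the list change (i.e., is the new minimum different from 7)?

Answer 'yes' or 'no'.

Old min = 7
Change: A[4] 12 -> 55
Changed element was NOT the min; min changes only if 55 < 7.
New min = 7; changed? no

Answer: no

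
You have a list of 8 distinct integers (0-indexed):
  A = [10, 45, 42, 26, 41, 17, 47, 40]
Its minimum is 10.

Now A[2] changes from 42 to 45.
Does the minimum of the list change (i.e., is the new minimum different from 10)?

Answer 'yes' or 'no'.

Answer: no

Derivation:
Old min = 10
Change: A[2] 42 -> 45
Changed element was NOT the min; min changes only if 45 < 10.
New min = 10; changed? no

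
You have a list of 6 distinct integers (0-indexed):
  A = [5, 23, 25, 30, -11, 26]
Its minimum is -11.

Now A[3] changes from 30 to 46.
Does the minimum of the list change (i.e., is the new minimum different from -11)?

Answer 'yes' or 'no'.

Old min = -11
Change: A[3] 30 -> 46
Changed element was NOT the min; min changes only if 46 < -11.
New min = -11; changed? no

Answer: no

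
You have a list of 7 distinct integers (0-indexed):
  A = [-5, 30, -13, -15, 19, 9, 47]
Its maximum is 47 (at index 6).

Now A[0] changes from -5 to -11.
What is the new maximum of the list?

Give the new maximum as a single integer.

Old max = 47 (at index 6)
Change: A[0] -5 -> -11
Changed element was NOT the old max.
  New max = max(old_max, new_val) = max(47, -11) = 47

Answer: 47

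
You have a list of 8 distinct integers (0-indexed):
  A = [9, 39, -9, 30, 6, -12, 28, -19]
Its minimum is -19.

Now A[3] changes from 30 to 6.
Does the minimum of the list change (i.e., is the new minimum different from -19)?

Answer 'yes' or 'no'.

Answer: no

Derivation:
Old min = -19
Change: A[3] 30 -> 6
Changed element was NOT the min; min changes only if 6 < -19.
New min = -19; changed? no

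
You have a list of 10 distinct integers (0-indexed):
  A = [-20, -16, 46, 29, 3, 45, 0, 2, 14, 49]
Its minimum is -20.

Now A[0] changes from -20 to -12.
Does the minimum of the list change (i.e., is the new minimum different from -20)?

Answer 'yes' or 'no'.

Old min = -20
Change: A[0] -20 -> -12
Changed element was the min; new min must be rechecked.
New min = -16; changed? yes

Answer: yes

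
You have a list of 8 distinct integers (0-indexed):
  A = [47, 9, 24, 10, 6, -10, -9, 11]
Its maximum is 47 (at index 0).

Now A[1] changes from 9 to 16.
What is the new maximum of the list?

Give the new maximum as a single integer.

Answer: 47

Derivation:
Old max = 47 (at index 0)
Change: A[1] 9 -> 16
Changed element was NOT the old max.
  New max = max(old_max, new_val) = max(47, 16) = 47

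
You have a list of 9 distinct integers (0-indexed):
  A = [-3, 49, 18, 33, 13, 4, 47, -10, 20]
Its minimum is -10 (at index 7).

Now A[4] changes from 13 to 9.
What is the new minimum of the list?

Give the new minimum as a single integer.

Answer: -10

Derivation:
Old min = -10 (at index 7)
Change: A[4] 13 -> 9
Changed element was NOT the old min.
  New min = min(old_min, new_val) = min(-10, 9) = -10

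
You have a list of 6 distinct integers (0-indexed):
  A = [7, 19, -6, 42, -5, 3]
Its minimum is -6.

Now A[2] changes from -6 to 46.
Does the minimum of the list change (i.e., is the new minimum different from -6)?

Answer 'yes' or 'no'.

Answer: yes

Derivation:
Old min = -6
Change: A[2] -6 -> 46
Changed element was the min; new min must be rechecked.
New min = -5; changed? yes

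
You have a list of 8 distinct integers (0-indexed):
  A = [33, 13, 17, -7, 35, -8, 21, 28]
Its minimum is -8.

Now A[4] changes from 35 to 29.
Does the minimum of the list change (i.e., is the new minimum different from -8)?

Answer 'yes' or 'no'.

Answer: no

Derivation:
Old min = -8
Change: A[4] 35 -> 29
Changed element was NOT the min; min changes only if 29 < -8.
New min = -8; changed? no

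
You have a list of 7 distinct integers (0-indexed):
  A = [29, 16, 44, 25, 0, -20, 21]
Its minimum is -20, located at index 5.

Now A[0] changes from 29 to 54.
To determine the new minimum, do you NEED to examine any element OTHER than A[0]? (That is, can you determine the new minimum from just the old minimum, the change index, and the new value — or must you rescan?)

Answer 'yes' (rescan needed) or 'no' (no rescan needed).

Old min = -20 at index 5
Change at index 0: 29 -> 54
Index 0 was NOT the min. New min = min(-20, 54). No rescan of other elements needed.
Needs rescan: no

Answer: no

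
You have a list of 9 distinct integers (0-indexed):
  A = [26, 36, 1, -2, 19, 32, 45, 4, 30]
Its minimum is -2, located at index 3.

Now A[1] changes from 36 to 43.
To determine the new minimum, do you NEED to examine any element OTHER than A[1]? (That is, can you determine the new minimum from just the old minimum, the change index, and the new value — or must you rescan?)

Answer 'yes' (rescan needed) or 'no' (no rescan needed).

Old min = -2 at index 3
Change at index 1: 36 -> 43
Index 1 was NOT the min. New min = min(-2, 43). No rescan of other elements needed.
Needs rescan: no

Answer: no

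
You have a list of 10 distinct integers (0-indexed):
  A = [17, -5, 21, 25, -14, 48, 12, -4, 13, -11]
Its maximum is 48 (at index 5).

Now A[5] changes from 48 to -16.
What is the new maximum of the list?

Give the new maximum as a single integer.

Answer: 25

Derivation:
Old max = 48 (at index 5)
Change: A[5] 48 -> -16
Changed element WAS the max -> may need rescan.
  Max of remaining elements: 25
  New max = max(-16, 25) = 25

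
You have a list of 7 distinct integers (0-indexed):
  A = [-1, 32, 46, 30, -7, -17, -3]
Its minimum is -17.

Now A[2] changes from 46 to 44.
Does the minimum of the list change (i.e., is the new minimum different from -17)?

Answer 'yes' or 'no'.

Answer: no

Derivation:
Old min = -17
Change: A[2] 46 -> 44
Changed element was NOT the min; min changes only if 44 < -17.
New min = -17; changed? no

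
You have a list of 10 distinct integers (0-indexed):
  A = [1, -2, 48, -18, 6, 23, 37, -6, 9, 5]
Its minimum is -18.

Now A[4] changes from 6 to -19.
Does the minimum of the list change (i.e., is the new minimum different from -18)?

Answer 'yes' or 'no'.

Old min = -18
Change: A[4] 6 -> -19
Changed element was NOT the min; min changes only if -19 < -18.
New min = -19; changed? yes

Answer: yes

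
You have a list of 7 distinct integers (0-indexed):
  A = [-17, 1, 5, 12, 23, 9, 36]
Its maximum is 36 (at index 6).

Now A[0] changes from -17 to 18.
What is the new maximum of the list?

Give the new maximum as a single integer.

Old max = 36 (at index 6)
Change: A[0] -17 -> 18
Changed element was NOT the old max.
  New max = max(old_max, new_val) = max(36, 18) = 36

Answer: 36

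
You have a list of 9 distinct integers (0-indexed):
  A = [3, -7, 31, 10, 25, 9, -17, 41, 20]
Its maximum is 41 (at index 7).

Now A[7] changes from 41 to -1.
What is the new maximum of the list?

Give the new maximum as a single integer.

Old max = 41 (at index 7)
Change: A[7] 41 -> -1
Changed element WAS the max -> may need rescan.
  Max of remaining elements: 31
  New max = max(-1, 31) = 31

Answer: 31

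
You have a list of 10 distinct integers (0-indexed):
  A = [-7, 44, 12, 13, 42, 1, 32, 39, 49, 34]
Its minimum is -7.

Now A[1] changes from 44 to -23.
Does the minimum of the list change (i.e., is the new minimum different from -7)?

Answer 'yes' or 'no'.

Answer: yes

Derivation:
Old min = -7
Change: A[1] 44 -> -23
Changed element was NOT the min; min changes only if -23 < -7.
New min = -23; changed? yes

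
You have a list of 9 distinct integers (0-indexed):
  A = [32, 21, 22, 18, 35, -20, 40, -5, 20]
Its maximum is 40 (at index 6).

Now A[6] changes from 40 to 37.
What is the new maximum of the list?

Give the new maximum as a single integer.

Old max = 40 (at index 6)
Change: A[6] 40 -> 37
Changed element WAS the max -> may need rescan.
  Max of remaining elements: 35
  New max = max(37, 35) = 37

Answer: 37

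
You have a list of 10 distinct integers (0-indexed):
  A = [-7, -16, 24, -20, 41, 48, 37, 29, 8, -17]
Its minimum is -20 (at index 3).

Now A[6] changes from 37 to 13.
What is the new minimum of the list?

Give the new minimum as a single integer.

Old min = -20 (at index 3)
Change: A[6] 37 -> 13
Changed element was NOT the old min.
  New min = min(old_min, new_val) = min(-20, 13) = -20

Answer: -20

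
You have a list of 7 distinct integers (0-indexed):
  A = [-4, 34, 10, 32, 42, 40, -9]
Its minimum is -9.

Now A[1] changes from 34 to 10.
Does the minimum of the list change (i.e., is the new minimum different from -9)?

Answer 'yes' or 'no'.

Old min = -9
Change: A[1] 34 -> 10
Changed element was NOT the min; min changes only if 10 < -9.
New min = -9; changed? no

Answer: no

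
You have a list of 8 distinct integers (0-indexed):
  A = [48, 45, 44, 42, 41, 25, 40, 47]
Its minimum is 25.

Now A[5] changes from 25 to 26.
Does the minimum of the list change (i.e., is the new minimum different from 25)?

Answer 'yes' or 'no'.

Answer: yes

Derivation:
Old min = 25
Change: A[5] 25 -> 26
Changed element was the min; new min must be rechecked.
New min = 26; changed? yes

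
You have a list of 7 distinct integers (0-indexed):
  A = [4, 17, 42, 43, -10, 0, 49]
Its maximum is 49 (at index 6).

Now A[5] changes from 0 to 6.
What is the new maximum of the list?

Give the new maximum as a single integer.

Old max = 49 (at index 6)
Change: A[5] 0 -> 6
Changed element was NOT the old max.
  New max = max(old_max, new_val) = max(49, 6) = 49

Answer: 49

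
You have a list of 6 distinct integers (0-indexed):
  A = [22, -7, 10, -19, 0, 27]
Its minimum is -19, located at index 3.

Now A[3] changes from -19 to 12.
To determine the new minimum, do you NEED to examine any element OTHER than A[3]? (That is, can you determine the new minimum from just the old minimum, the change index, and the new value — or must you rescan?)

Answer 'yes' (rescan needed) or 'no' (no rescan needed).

Old min = -19 at index 3
Change at index 3: -19 -> 12
Index 3 WAS the min and new value 12 > old min -19. Must rescan other elements to find the new min.
Needs rescan: yes

Answer: yes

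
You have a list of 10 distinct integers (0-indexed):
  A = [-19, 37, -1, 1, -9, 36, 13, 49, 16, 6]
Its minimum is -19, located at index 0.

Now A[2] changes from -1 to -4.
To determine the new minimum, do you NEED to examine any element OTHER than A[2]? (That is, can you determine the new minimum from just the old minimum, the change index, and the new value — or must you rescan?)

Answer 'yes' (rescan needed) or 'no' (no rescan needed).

Answer: no

Derivation:
Old min = -19 at index 0
Change at index 2: -1 -> -4
Index 2 was NOT the min. New min = min(-19, -4). No rescan of other elements needed.
Needs rescan: no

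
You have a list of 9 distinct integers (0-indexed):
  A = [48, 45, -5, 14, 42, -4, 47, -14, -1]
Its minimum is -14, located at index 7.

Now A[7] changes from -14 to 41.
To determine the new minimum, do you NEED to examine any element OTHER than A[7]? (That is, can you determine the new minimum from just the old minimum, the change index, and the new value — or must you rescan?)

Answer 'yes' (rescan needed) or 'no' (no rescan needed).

Answer: yes

Derivation:
Old min = -14 at index 7
Change at index 7: -14 -> 41
Index 7 WAS the min and new value 41 > old min -14. Must rescan other elements to find the new min.
Needs rescan: yes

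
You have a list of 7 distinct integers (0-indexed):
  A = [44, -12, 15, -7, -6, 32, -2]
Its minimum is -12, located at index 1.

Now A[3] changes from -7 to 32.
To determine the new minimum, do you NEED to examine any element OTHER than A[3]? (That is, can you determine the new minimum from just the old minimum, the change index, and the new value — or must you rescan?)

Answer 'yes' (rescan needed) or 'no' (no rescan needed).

Answer: no

Derivation:
Old min = -12 at index 1
Change at index 3: -7 -> 32
Index 3 was NOT the min. New min = min(-12, 32). No rescan of other elements needed.
Needs rescan: no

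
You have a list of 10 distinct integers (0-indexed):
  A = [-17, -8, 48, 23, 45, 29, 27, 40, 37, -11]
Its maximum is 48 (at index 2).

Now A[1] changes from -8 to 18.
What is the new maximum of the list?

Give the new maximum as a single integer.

Old max = 48 (at index 2)
Change: A[1] -8 -> 18
Changed element was NOT the old max.
  New max = max(old_max, new_val) = max(48, 18) = 48

Answer: 48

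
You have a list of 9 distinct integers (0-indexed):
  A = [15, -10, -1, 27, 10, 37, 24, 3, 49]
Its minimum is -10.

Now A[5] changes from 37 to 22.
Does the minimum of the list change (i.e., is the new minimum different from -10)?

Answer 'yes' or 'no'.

Answer: no

Derivation:
Old min = -10
Change: A[5] 37 -> 22
Changed element was NOT the min; min changes only if 22 < -10.
New min = -10; changed? no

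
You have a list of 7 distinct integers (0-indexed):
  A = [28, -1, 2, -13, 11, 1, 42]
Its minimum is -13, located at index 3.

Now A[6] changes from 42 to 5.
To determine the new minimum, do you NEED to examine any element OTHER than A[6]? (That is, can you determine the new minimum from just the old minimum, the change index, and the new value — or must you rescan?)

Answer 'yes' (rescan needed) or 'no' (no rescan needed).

Old min = -13 at index 3
Change at index 6: 42 -> 5
Index 6 was NOT the min. New min = min(-13, 5). No rescan of other elements needed.
Needs rescan: no

Answer: no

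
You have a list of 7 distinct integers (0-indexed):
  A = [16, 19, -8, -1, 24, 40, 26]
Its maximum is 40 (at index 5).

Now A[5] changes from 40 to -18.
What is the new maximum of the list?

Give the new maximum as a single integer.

Old max = 40 (at index 5)
Change: A[5] 40 -> -18
Changed element WAS the max -> may need rescan.
  Max of remaining elements: 26
  New max = max(-18, 26) = 26

Answer: 26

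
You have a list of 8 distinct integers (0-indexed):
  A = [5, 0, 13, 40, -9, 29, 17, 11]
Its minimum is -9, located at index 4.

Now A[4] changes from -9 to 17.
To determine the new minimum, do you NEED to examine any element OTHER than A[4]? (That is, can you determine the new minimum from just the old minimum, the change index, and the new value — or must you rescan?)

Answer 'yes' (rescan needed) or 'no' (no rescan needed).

Old min = -9 at index 4
Change at index 4: -9 -> 17
Index 4 WAS the min and new value 17 > old min -9. Must rescan other elements to find the new min.
Needs rescan: yes

Answer: yes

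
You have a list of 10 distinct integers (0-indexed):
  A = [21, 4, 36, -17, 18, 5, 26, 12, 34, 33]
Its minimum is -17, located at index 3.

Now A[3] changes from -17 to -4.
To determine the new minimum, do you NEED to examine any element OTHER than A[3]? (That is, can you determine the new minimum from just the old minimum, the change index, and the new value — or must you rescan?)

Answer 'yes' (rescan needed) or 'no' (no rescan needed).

Old min = -17 at index 3
Change at index 3: -17 -> -4
Index 3 WAS the min and new value -4 > old min -17. Must rescan other elements to find the new min.
Needs rescan: yes

Answer: yes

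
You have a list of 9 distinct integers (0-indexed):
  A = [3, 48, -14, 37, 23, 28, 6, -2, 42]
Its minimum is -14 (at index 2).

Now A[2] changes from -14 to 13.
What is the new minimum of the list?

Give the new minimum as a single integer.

Answer: -2

Derivation:
Old min = -14 (at index 2)
Change: A[2] -14 -> 13
Changed element WAS the min. Need to check: is 13 still <= all others?
  Min of remaining elements: -2
  New min = min(13, -2) = -2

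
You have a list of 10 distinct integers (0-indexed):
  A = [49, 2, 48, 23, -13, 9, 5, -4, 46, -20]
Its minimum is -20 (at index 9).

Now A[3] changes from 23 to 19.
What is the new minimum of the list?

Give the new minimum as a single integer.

Answer: -20

Derivation:
Old min = -20 (at index 9)
Change: A[3] 23 -> 19
Changed element was NOT the old min.
  New min = min(old_min, new_val) = min(-20, 19) = -20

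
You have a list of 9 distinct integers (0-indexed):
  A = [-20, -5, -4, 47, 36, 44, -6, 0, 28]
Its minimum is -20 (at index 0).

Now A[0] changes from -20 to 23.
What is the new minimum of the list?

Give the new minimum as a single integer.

Answer: -6

Derivation:
Old min = -20 (at index 0)
Change: A[0] -20 -> 23
Changed element WAS the min. Need to check: is 23 still <= all others?
  Min of remaining elements: -6
  New min = min(23, -6) = -6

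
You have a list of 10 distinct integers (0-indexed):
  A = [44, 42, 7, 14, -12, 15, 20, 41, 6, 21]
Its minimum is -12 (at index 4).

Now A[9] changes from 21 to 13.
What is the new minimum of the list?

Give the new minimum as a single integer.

Old min = -12 (at index 4)
Change: A[9] 21 -> 13
Changed element was NOT the old min.
  New min = min(old_min, new_val) = min(-12, 13) = -12

Answer: -12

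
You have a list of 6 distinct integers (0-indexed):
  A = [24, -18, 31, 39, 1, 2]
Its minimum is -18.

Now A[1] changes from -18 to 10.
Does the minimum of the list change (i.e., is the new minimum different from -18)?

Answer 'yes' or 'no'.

Old min = -18
Change: A[1] -18 -> 10
Changed element was the min; new min must be rechecked.
New min = 1; changed? yes

Answer: yes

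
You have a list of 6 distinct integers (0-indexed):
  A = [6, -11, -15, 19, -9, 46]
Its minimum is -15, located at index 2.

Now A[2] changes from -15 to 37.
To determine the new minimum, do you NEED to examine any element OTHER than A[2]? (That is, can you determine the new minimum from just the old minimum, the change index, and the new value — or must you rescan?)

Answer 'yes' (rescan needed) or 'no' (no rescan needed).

Old min = -15 at index 2
Change at index 2: -15 -> 37
Index 2 WAS the min and new value 37 > old min -15. Must rescan other elements to find the new min.
Needs rescan: yes

Answer: yes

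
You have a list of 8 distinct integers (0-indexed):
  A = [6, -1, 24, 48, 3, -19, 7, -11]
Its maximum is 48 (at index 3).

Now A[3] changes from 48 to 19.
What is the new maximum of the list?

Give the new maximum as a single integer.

Answer: 24

Derivation:
Old max = 48 (at index 3)
Change: A[3] 48 -> 19
Changed element WAS the max -> may need rescan.
  Max of remaining elements: 24
  New max = max(19, 24) = 24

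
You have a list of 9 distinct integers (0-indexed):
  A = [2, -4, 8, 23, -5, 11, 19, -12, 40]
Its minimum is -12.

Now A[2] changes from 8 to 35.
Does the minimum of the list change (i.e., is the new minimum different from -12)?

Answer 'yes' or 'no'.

Old min = -12
Change: A[2] 8 -> 35
Changed element was NOT the min; min changes only if 35 < -12.
New min = -12; changed? no

Answer: no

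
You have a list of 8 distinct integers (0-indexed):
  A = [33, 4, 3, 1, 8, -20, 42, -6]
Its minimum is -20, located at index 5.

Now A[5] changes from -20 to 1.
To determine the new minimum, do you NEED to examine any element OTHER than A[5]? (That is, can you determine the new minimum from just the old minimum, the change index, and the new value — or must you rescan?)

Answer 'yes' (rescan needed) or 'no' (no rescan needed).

Answer: yes

Derivation:
Old min = -20 at index 5
Change at index 5: -20 -> 1
Index 5 WAS the min and new value 1 > old min -20. Must rescan other elements to find the new min.
Needs rescan: yes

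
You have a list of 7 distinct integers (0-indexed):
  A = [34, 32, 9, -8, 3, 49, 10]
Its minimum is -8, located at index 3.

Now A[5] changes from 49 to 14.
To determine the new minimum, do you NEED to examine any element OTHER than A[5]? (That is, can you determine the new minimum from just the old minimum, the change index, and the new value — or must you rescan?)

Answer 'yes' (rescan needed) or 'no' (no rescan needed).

Old min = -8 at index 3
Change at index 5: 49 -> 14
Index 5 was NOT the min. New min = min(-8, 14). No rescan of other elements needed.
Needs rescan: no

Answer: no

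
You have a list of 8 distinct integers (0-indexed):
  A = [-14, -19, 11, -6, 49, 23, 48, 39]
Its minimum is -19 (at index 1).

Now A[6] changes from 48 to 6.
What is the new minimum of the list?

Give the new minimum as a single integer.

Answer: -19

Derivation:
Old min = -19 (at index 1)
Change: A[6] 48 -> 6
Changed element was NOT the old min.
  New min = min(old_min, new_val) = min(-19, 6) = -19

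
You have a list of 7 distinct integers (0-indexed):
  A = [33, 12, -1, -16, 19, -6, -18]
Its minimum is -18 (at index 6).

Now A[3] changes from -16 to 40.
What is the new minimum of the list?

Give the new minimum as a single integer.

Old min = -18 (at index 6)
Change: A[3] -16 -> 40
Changed element was NOT the old min.
  New min = min(old_min, new_val) = min(-18, 40) = -18

Answer: -18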